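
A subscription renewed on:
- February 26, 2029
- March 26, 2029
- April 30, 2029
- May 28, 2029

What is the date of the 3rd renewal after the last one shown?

These are Mondays with 28, 35, 28-day gaps.
Each is the final Monday of its month — April 30, 2029 is past the 28th, so '4th Monday' doesn't fit.
Last Monday of June 2029: June 25, 2029.
Last Monday of July 2029: July 30, 2029.
August 2029 ends with Monday August 27, 2029.

August 27, 2029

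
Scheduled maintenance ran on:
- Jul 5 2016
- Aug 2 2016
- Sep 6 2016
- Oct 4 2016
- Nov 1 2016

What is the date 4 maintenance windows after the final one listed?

Mar 7 2017

All dates are Tuesdays, 28, 35, 28, 28 days apart.
Specifically, the 1st Tuesday of each month.
December 2016 — 1st Tuesday is Dec 6 2016.
January 2017 — 1st Tuesday is Jan 3 2017.
February 2017 — 1st Tuesday is Feb 7 2017.
March 2017 — 1st Tuesday is Mar 7 2017.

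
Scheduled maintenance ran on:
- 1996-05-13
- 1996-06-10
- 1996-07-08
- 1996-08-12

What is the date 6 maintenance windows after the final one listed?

All dates are Mondays, 28, 28, 35 days apart.
Specifically, the 2nd Monday of each month.
2nd Monday of September 1996: 1996-09-09.
2nd Monday of October 1996: 1996-10-14.
2nd Monday of November 1996: 1996-11-11.
December 1996 — 2nd Monday is 1996-12-09.
2nd Monday of January 1997: 1997-01-13.
February 1997 — 2nd Monday is 1997-02-10.

1997-02-10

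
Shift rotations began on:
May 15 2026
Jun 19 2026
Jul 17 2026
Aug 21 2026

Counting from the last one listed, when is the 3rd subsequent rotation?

Gaps: 35, 28, 35 days — a mix of 28 and 35. Every date is a Friday.
Each is the 3rd Friday of its month.
September 2026 — 3rd Friday is Sep 18 2026.
3rd Friday of October 2026: Oct 16 2026.
3rd Friday of November 2026: Nov 20 2026.

Nov 20 2026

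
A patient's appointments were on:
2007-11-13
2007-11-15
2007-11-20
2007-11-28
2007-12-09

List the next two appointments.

2007-12-23, 2008-01-09

Gaps: 2, 5, 8, 11 days — each gap is 3 larger than the previous one.
Next gap: 14 days. 2007-12-09 + 14 days = 2007-12-23.
Next gap: 17 days. 2007-12-23 + 17 days = 2008-01-09.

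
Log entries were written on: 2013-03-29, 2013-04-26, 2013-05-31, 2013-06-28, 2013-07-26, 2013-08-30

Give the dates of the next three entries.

These are Fridays with 28, 35, 28, 28, 35-day gaps.
Each is the final Friday of its month — 2013-03-29 is past the 28th, so '4th Friday' doesn't fit.
September 2013 ends with Friday 2013-09-27.
October 2013 ends with Friday 2013-10-25.
November 2013 ends with Friday 2013-11-29.

2013-09-27, 2013-10-25, 2013-11-29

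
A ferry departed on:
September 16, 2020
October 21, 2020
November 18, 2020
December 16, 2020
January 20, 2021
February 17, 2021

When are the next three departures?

Gaps: 35, 28, 28, 35, 28 days — a mix of 28 and 35. Every date is a Wednesday.
Each is the 3rd Wednesday of its month.
March 2021 — 3rd Wednesday is March 17, 2021.
April 2021 — 3rd Wednesday is April 21, 2021.
May 2021 — 3rd Wednesday is May 19, 2021.

March 17, 2021; April 21, 2021; May 19, 2021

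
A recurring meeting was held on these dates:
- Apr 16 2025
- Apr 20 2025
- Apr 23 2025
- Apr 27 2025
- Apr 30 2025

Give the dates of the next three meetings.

Every event lands on a Wednesday or Sunday (gaps cycle 4, 3, 4, 3).
So the schedule is: every Wednesday and Sunday.
The following Sunday is May 4 2025.
Next Wednesday: May 7 2025.
The following Sunday is May 11 2025.

May 4 2025, May 7 2025, May 11 2025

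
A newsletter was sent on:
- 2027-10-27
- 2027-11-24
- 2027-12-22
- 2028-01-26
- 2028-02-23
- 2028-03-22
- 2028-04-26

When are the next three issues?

2028-05-24, 2028-06-28, 2028-07-26

All dates are Wednesdays, 28, 28, 35, 28, 28, 35 days apart.
Specifically, the 4th Wednesday of each month.
4th Wednesday of May 2028: 2028-05-24.
June 2028 — 4th Wednesday is 2028-06-28.
4th Wednesday of July 2028: 2028-07-26.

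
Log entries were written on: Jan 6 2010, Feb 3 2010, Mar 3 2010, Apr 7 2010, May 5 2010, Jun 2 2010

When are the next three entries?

Jul 7 2010, Aug 4 2010, Sep 1 2010

Gaps: 28, 28, 35, 28, 28 days — a mix of 28 and 35. Every date is a Wednesday.
Each is the 1st Wednesday of its month.
1st Wednesday of July 2010: Jul 7 2010.
August 2010 — 1st Wednesday is Aug 4 2010.
1st Wednesday of September 2010: Sep 1 2010.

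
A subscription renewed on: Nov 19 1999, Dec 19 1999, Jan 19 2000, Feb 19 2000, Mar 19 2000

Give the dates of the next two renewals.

Each date is the 19th; the gaps (30, 31, 31, 29) track the month lengths.
The rule is the 19th of each month.
April 2000: Apr 19 2000.
May 2000: May 19 2000.

Apr 19 2000, May 19 2000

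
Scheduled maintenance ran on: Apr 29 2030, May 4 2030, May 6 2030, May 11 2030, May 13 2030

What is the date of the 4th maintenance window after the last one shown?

May 27 2030

Every event lands on a Monday or Saturday (gaps cycle 5, 2, 5, 2).
So the schedule is: every Monday and Saturday.
The following Saturday is May 18 2030.
The following Monday is May 20 2030.
Next Saturday: May 25 2030.
Next Monday: May 27 2030.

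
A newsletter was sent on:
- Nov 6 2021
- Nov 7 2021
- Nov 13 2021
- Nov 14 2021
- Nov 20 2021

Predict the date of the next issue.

Nov 21 2021

The gap pattern 1, 6, 1, 6 repeats every 2 events.
These are the Saturdays and Sundays of each week.
Next Sunday: Nov 21 2021.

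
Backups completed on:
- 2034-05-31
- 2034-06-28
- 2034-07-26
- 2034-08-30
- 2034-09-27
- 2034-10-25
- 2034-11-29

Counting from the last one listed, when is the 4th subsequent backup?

These are Wednesdays with 28, 28, 35, 28, 28, 35-day gaps.
Each is the final Wednesday of its month — 2034-05-31 is past the 28th, so '4th Wednesday' doesn't fit.
Last Wednesday of December 2034: 2034-12-27.
Last Wednesday of January 2035: 2035-01-31.
Last Wednesday of February 2035: 2035-02-28.
March 2035 ends with Wednesday 2035-03-28.

2035-03-28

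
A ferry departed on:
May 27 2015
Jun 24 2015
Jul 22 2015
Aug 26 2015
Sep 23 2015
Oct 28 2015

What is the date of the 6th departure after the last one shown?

Apr 27 2016

All dates are Wednesdays, 28, 28, 35, 28, 35 days apart.
Specifically, the 4th Wednesday of each month.
November 2015 — 4th Wednesday is Nov 25 2015.
December 2015 — 4th Wednesday is Dec 23 2015.
January 2016 — 4th Wednesday is Jan 27 2016.
4th Wednesday of February 2016: Feb 24 2016.
March 2016 — 4th Wednesday is Mar 23 2016.
4th Wednesday of April 2016: Apr 27 2016.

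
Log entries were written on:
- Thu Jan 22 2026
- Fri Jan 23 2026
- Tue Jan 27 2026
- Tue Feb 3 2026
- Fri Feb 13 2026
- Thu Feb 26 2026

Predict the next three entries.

Sat Mar 14 2026, Thu Apr 2 2026, Fri Apr 24 2026

Gaps: 1, 4, 7, 10, 13 days — each gap is 3 larger than the previous one.
Next gap: 16 days. Thu Feb 26 2026 + 16 days = Sat Mar 14 2026.
Next gap: 19 days. Sat Mar 14 2026 + 19 days = Thu Apr 2 2026.
Next gap: 22 days. Thu Apr 2 2026 + 22 days = Fri Apr 24 2026.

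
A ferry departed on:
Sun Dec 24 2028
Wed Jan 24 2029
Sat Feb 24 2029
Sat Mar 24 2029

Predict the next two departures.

Tue Apr 24 2029, Thu May 24 2029

Each date is the 24th; the gaps (31, 31, 28) track the month lengths.
The rule is the 24th of each month.
Next: April 2029 → Tue Apr 24 2029.
Next: May 2029 → Thu May 24 2029.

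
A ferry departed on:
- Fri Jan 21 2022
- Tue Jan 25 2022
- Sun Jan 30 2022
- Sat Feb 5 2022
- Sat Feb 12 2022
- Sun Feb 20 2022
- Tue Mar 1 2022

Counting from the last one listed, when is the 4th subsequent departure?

Intervals are 4, 5, 6, 7, 8, 9 days — an arithmetic progression with common difference 1.
Next gap: 10 days. Tue Mar 1 2022 + 10 days = Fri Mar 11 2022.
Next gap: 11 days. Fri Mar 11 2022 + 11 days = Tue Mar 22 2022.
Next gap: 12 days. Tue Mar 22 2022 + 12 days = Sun Apr 3 2022.
Next gap: 13 days. Sun Apr 3 2022 + 13 days = Sat Apr 16 2022.

Sat Apr 16 2022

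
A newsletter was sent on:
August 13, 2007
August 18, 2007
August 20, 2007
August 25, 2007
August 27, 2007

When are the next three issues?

Gaps: 5, 2, 5, 2 days — not constant, but cyclic with period 2.
The events fall on every Monday and Saturday.
Next Saturday: September 1, 2007.
The following Monday is September 3, 2007.
Next Saturday: September 8, 2007.

September 1, 2007; September 3, 2007; September 8, 2007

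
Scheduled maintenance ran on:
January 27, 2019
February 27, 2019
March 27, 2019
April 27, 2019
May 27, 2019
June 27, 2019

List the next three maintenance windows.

July 27, 2019; August 27, 2019; September 27, 2019

Each date is the 27th; the gaps (31, 28, 31, 30, 31) track the month lengths.
The rule is the 27th of each month.
Next: July 2019 → July 27, 2019.
Next: August 2019 → August 27, 2019.
Next: September 2019 → September 27, 2019.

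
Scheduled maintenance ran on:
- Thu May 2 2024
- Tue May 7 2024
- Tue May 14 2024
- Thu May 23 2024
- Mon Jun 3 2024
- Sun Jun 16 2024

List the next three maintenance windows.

Mon Jul 1 2024, Thu Jul 18 2024, Tue Aug 6 2024

Intervals are 5, 7, 9, 11, 13 days — an arithmetic progression with common difference 2.
Next gap: 15 days. Sun Jun 16 2024 + 15 days = Mon Jul 1 2024.
Next gap: 17 days. Mon Jul 1 2024 + 17 days = Thu Jul 18 2024.
Next gap: 19 days. Thu Jul 18 2024 + 19 days = Tue Aug 6 2024.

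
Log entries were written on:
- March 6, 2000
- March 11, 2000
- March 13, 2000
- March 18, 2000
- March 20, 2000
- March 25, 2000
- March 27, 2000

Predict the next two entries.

Every event lands on a Monday or Saturday (gaps cycle 5, 2, 5, 2, 5, 2).
So the schedule is: every Monday and Saturday.
The following Saturday is April 1, 2000.
Next Monday: April 3, 2000.

April 1, 2000; April 3, 2000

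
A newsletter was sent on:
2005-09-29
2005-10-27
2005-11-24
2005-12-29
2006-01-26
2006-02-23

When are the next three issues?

Every date is a Thursday; gaps 28, 28, 35, 28, 28 days.
Each is the last Thursday of its month (at least one falls on the 29th or later, ruling out '4th Thursday').
Last Thursday of March 2006: 2006-03-30.
Last Thursday of April 2006: 2006-04-27.
Last Thursday of May 2006: 2006-05-25.

2006-03-30, 2006-04-27, 2006-05-25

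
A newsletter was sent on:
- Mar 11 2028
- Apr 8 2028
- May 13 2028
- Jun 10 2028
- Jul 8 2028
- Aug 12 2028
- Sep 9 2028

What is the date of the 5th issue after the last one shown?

Feb 10 2029

All dates are Saturdays, 28, 35, 28, 28, 35, 28 days apart.
Specifically, the 2nd Saturday of each month.
2nd Saturday of October 2028: Oct 14 2028.
2nd Saturday of November 2028: Nov 11 2028.
2nd Saturday of December 2028: Dec 9 2028.
January 2029 — 2nd Saturday is Jan 13 2029.
2nd Saturday of February 2029: Feb 10 2029.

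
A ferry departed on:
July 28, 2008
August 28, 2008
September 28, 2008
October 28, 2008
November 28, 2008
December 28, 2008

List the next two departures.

January 28, 2009; February 28, 2009

The day-of-month is always 28 (31, 31, 30, 31, 30 days between events).
So this recurs on the 28th of each month.
Next: January 2009 → January 28, 2009.
February 2009: February 28, 2009.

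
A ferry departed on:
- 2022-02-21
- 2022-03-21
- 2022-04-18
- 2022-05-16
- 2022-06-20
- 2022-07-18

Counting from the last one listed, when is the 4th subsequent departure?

These are Mondays at 28- or 35-day spacing (28, 28, 28, 35, 28).
The pattern: 3rd Monday of the month.
August 2022 — 3rd Monday is 2022-08-15.
3rd Monday of September 2022: 2022-09-19.
October 2022 — 3rd Monday is 2022-10-17.
November 2022 — 3rd Monday is 2022-11-21.

2022-11-21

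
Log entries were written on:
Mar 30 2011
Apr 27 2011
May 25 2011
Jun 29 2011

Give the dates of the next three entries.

Jul 27 2011, Aug 31 2011, Sep 28 2011

All Wednesdays; the gaps (28, 28, 35) vary with month length.
This is the last Wednesday of each month.
Last Wednesday of July 2011: Jul 27 2011.
Last Wednesday of August 2011: Aug 31 2011.
Last Wednesday of September 2011: Sep 28 2011.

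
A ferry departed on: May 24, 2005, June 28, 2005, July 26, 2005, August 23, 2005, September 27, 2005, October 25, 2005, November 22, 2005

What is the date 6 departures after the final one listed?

May 23, 2006

Gaps: 35, 28, 28, 35, 28, 28 days — a mix of 28 and 35. Every date is a Tuesday.
Each is the 4th Tuesday of its month.
4th Tuesday of December 2005: December 27, 2005.
4th Tuesday of January 2006: January 24, 2006.
4th Tuesday of February 2006: February 28, 2006.
4th Tuesday of March 2006: March 28, 2006.
April 2006 — 4th Tuesday is April 25, 2006.
4th Tuesday of May 2006: May 23, 2006.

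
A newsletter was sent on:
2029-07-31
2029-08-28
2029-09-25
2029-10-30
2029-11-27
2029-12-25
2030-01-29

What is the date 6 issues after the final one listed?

2030-07-30

All Tuesdays; the gaps (28, 28, 35, 28, 28, 35) vary with month length.
This is the last Tuesday of each month.
Last Tuesday of February 2030: 2030-02-26.
March 2030 ends with Tuesday 2030-03-26.
April 2030 ends with Tuesday 2030-04-30.
May 2030 ends with Tuesday 2030-05-28.
June 2030 ends with Tuesday 2030-06-25.
July 2030 ends with Tuesday 2030-07-30.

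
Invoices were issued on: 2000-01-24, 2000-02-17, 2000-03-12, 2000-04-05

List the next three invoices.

2000-04-29, 2000-05-23, 2000-06-16

Gaps between consecutive events: 24, 24, 24 days — a constant 24-day interval.
2000-04-05 + 24 days = 2000-04-29.
2000-04-29 + 24 days = 2000-05-23.
2000-05-23 + 24 days = 2000-06-16.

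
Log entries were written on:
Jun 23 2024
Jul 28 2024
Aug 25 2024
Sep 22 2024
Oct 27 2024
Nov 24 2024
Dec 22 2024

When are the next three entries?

Jan 26 2025, Feb 23 2025, Mar 23 2025

All dates are Sundays, 35, 28, 28, 35, 28, 28 days apart.
Specifically, the 4th Sunday of each month.
4th Sunday of January 2025: Jan 26 2025.
February 2025 — 4th Sunday is Feb 23 2025.
4th Sunday of March 2025: Mar 23 2025.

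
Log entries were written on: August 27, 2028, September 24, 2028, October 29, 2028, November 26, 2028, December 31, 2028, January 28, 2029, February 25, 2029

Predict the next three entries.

These are Sundays with 28, 35, 28, 35, 28, 28-day gaps.
Each is the final Sunday of its month — October 29, 2028 is past the 28th, so '4th Sunday' doesn't fit.
March 2029 ends with Sunday March 25, 2029.
Last Sunday of April 2029: April 29, 2029.
Last Sunday of May 2029: May 27, 2029.

March 25, 2029; April 29, 2029; May 27, 2029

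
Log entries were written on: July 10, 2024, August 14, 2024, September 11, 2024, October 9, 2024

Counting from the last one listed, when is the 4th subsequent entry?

February 12, 2025

These are Wednesdays at 28- or 35-day spacing (35, 28, 28).
The pattern: 2nd Wednesday of the month.
November 2024 — 2nd Wednesday is November 13, 2024.
December 2024 — 2nd Wednesday is December 11, 2024.
January 2025 — 2nd Wednesday is January 8, 2025.
2nd Wednesday of February 2025: February 12, 2025.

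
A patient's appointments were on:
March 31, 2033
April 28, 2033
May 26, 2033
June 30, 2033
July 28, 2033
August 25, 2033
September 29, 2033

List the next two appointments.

All Thursdays; the gaps (28, 28, 35, 28, 28, 35) vary with month length.
This is the last Thursday of each month.
October 2033 ends with Thursday October 27, 2033.
Last Thursday of November 2033: November 24, 2033.

October 27, 2033; November 24, 2033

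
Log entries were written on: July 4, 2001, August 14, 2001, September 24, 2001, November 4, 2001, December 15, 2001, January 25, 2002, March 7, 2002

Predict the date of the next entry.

The spacing is 41, 41, 41, 41, 41, 41 days — always 41 days.
March 7, 2002 + 41 days = April 17, 2002.

April 17, 2002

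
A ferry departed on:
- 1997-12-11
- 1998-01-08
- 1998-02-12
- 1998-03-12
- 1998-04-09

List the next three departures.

1998-05-14, 1998-06-11, 1998-07-09

All dates are Thursdays, 28, 35, 28, 28 days apart.
Specifically, the 2nd Thursday of each month.
May 1998 — 2nd Thursday is 1998-05-14.
June 1998 — 2nd Thursday is 1998-06-11.
2nd Thursday of July 1998: 1998-07-09.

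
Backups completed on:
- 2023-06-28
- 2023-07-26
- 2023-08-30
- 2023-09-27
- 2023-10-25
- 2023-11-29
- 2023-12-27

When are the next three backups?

2024-01-31, 2024-02-28, 2024-03-27

All Wednesdays; the gaps (28, 35, 28, 28, 35, 28) vary with month length.
This is the last Wednesday of each month.
January 2024 ends with Wednesday 2024-01-31.
Last Wednesday of February 2024: 2024-02-28.
Last Wednesday of March 2024: 2024-03-27.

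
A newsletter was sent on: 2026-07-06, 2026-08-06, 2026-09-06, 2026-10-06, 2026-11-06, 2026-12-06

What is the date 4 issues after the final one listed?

The day-of-month is always 6 (31, 31, 30, 31, 30 days between events).
So this recurs on the 6th of each month.
Next: January 2027 → 2027-01-06.
Next: February 2027 → 2027-02-06.
Next: March 2027 → 2027-03-06.
Next: April 2027 → 2027-04-06.

2027-04-06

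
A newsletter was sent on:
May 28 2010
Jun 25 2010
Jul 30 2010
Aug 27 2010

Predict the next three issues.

Every date is a Friday; gaps 28, 35, 28 days.
Each is the last Friday of its month (at least one falls on the 29th or later, ruling out '4th Friday').
Last Friday of September 2010: Sep 24 2010.
October 2010 ends with Friday Oct 29 2010.
Last Friday of November 2010: Nov 26 2010.

Sep 24 2010, Oct 29 2010, Nov 26 2010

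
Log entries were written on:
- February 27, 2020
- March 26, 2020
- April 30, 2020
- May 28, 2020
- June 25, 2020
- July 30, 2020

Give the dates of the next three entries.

These are Thursdays with 28, 35, 28, 28, 35-day gaps.
Each is the final Thursday of its month — April 30, 2020 is past the 28th, so '4th Thursday' doesn't fit.
Last Thursday of August 2020: August 27, 2020.
Last Thursday of September 2020: September 24, 2020.
Last Thursday of October 2020: October 29, 2020.

August 27, 2020; September 24, 2020; October 29, 2020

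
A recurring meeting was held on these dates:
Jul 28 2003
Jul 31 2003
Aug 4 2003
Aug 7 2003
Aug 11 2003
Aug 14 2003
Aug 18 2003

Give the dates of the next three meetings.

Gaps: 3, 4, 3, 4, 3, 4 days — not constant, but cyclic with period 2.
The events fall on every Monday and Thursday.
Next Thursday: Aug 21 2003.
Next Monday: Aug 25 2003.
Next Thursday: Aug 28 2003.

Aug 21 2003, Aug 25 2003, Aug 28 2003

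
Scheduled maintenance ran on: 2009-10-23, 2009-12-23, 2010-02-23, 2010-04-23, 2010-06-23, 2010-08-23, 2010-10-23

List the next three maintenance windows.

2010-12-23, 2011-02-23, 2011-04-23

Each date is the 23rd; the gaps (61, 62, 59, 61, 61, 61) track the month lengths.
The rule is the 23rd of every 2 months.
December 2010: 2010-12-23.
Next: February 2011 → 2011-02-23.
April 2011: 2011-04-23.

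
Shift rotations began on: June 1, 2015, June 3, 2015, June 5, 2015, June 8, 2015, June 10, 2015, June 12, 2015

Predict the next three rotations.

The gap pattern 2, 2, 3, 2, 2 repeats every 3 events.
These are the Mondays, Wednesdays and Fridays of each week.
Next Monday: June 15, 2015.
The following Wednesday is June 17, 2015.
The following Friday is June 19, 2015.

June 15, 2015; June 17, 2015; June 19, 2015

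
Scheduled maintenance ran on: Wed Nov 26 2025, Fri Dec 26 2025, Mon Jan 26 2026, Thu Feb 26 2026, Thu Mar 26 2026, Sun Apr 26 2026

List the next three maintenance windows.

Tue May 26 2026, Fri Jun 26 2026, Sun Jul 26 2026

Gaps: 30, 31, 31, 28, 31 days — not constant. Every event is on the 26th of the month.
Pattern: the 26th of each month.
May 2026: Tue May 26 2026.
June 2026: Fri Jun 26 2026.
July 2026: Sun Jul 26 2026.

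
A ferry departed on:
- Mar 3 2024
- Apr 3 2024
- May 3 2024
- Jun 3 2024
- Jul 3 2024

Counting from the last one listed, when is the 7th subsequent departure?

Feb 3 2025

Each date is the 3rd; the gaps (31, 30, 31, 30) track the month lengths.
The rule is the 3rd of each month.
Next: August 2024 → Aug 3 2024.
Next: September 2024 → Sep 3 2024.
October 2024: Oct 3 2024.
Next: November 2024 → Nov 3 2024.
December 2024: Dec 3 2024.
January 2025: Jan 3 2025.
February 2025: Feb 3 2025.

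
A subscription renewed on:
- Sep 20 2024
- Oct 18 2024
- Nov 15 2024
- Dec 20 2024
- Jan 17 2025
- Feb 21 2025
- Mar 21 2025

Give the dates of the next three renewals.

Apr 18 2025, May 16 2025, Jun 20 2025

Gaps: 28, 28, 35, 28, 35, 28 days — a mix of 28 and 35. Every date is a Friday.
Each is the 3rd Friday of its month.
3rd Friday of April 2025: Apr 18 2025.
3rd Friday of May 2025: May 16 2025.
3rd Friday of June 2025: Jun 20 2025.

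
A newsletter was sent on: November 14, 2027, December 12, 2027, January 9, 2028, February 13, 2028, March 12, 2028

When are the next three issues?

Gaps: 28, 28, 35, 28 days — a mix of 28 and 35. Every date is a Sunday.
Each is the 2nd Sunday of its month.
2nd Sunday of April 2028: April 9, 2028.
2nd Sunday of May 2028: May 14, 2028.
2nd Sunday of June 2028: June 11, 2028.

April 9, 2028; May 14, 2028; June 11, 2028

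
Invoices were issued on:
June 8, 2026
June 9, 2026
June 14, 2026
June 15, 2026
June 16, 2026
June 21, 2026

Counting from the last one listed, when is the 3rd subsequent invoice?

June 28, 2026

The gap pattern 1, 5, 1, 1, 5 repeats every 3 events.
These are the Mondays, Tuesdays and Sundays of each week.
Next Monday: June 22, 2026.
The following Tuesday is June 23, 2026.
Next Sunday: June 28, 2026.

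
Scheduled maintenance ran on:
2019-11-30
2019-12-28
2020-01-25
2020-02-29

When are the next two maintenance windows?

These are Saturdays with 28, 28, 35-day gaps.
Each is the final Saturday of its month — 2019-11-30 is past the 28th, so '4th Saturday' doesn't fit.
Last Saturday of March 2020: 2020-03-28.
April 2020 ends with Saturday 2020-04-25.

2020-03-28, 2020-04-25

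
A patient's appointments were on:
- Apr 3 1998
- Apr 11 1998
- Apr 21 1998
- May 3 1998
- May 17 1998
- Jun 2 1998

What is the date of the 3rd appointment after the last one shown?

Aug 1 1998

The spacing grows by 2 each time: 8, 10, 12, 14, 16 days.
Next gap: 18 days. Jun 2 1998 + 18 days = Jun 20 1998.
Next gap: 20 days. Jun 20 1998 + 20 days = Jul 10 1998.
Next gap: 22 days. Jul 10 1998 + 22 days = Aug 1 1998.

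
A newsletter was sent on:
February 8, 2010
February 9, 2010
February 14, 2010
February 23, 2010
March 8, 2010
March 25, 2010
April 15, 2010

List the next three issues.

May 10, 2010; June 8, 2010; July 11, 2010

Gaps: 1, 5, 9, 13, 17, 21 days — each gap is 4 larger than the previous one.
Next gap: 25 days. April 15, 2010 + 25 days = May 10, 2010.
Next gap: 29 days. May 10, 2010 + 29 days = June 8, 2010.
Next gap: 33 days. June 8, 2010 + 33 days = July 11, 2010.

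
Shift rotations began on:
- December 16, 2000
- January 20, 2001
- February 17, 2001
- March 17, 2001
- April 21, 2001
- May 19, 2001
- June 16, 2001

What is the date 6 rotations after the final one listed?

All dates are Saturdays, 35, 28, 28, 35, 28, 28 days apart.
Specifically, the 3rd Saturday of each month.
3rd Saturday of July 2001: July 21, 2001.
3rd Saturday of August 2001: August 18, 2001.
September 2001 — 3rd Saturday is September 15, 2001.
3rd Saturday of October 2001: October 20, 2001.
November 2001 — 3rd Saturday is November 17, 2001.
3rd Saturday of December 2001: December 15, 2001.

December 15, 2001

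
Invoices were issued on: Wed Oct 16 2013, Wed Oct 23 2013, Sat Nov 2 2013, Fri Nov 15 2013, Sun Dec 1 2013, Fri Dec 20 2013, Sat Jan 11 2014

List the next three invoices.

Wed Feb 5 2014, Wed Mar 5 2014, Sat Apr 5 2014

Gaps: 7, 10, 13, 16, 19, 22 days — each gap is 3 larger than the previous one.
Next gap: 25 days. Sat Jan 11 2014 + 25 days = Wed Feb 5 2014.
Next gap: 28 days. Wed Feb 5 2014 + 28 days = Wed Mar 5 2014.
Next gap: 31 days. Wed Mar 5 2014 + 31 days = Sat Apr 5 2014.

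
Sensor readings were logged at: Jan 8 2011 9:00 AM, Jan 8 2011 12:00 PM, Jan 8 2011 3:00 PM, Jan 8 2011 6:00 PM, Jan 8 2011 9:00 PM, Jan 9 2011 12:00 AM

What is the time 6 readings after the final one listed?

Jan 9 2011 6:00 PM

The interval is a steady 3 hours (3, 3, 3, 3, 3).
Jan 9 2011 12:00 AM + 3 h = Jan 9 2011 3:00 AM.
Jan 9 2011 3:00 AM + 3 h = Jan 9 2011 6:00 AM.
Jan 9 2011 6:00 AM + 3 h = Jan 9 2011 9:00 AM.
Jan 9 2011 9:00 AM + 3 h = Jan 9 2011 12:00 PM.
Jan 9 2011 12:00 PM + 3 h = Jan 9 2011 3:00 PM.
Jan 9 2011 3:00 PM + 3 h = Jan 9 2011 6:00 PM.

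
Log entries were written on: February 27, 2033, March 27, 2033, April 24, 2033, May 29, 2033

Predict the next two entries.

These are Sundays with 28, 28, 35-day gaps.
Each is the final Sunday of its month — May 29, 2033 is past the 28th, so '4th Sunday' doesn't fit.
Last Sunday of June 2033: June 26, 2033.
July 2033 ends with Sunday July 31, 2033.

June 26, 2033; July 31, 2033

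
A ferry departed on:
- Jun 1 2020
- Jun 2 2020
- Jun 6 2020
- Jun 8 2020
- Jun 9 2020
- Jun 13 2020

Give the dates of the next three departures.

Jun 15 2020, Jun 16 2020, Jun 20 2020

The gap pattern 1, 4, 2, 1, 4 repeats every 3 events.
These are the Mondays, Tuesdays and Saturdays of each week.
The following Monday is Jun 15 2020.
Next Tuesday: Jun 16 2020.
Next Saturday: Jun 20 2020.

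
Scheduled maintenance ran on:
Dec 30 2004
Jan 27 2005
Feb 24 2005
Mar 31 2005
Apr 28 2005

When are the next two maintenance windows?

May 26 2005, Jun 30 2005

These are Thursdays with 28, 28, 35, 28-day gaps.
Each is the final Thursday of its month — Dec 30 2004 is past the 28th, so '4th Thursday' doesn't fit.
Last Thursday of May 2005: May 26 2005.
Last Thursday of June 2005: Jun 30 2005.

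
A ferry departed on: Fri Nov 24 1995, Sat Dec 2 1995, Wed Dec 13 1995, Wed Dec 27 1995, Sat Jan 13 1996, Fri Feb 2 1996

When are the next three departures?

Sun Feb 25 1996, Fri Mar 22 1996, Sat Apr 20 1996

Gaps: 8, 11, 14, 17, 20 days — each gap is 3 larger than the previous one.
Next gap: 23 days. Fri Feb 2 1996 + 23 days = Sun Feb 25 1996.
Next gap: 26 days. Sun Feb 25 1996 + 26 days = Fri Mar 22 1996.
Next gap: 29 days. Fri Mar 22 1996 + 29 days = Sat Apr 20 1996.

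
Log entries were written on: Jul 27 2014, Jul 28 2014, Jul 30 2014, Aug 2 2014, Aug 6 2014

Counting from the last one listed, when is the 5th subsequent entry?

Sep 10 2014

Intervals are 1, 2, 3, 4 days — an arithmetic progression with common difference 1.
Next gap: 5 days. Aug 6 2014 + 5 days = Aug 11 2014.
Next gap: 6 days. Aug 11 2014 + 6 days = Aug 17 2014.
Next gap: 7 days. Aug 17 2014 + 7 days = Aug 24 2014.
Next gap: 8 days. Aug 24 2014 + 8 days = Sep 1 2014.
Next gap: 9 days. Sep 1 2014 + 9 days = Sep 10 2014.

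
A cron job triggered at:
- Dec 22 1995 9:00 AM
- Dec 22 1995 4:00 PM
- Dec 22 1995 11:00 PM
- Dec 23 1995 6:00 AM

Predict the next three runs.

Dec 23 1995 1:00 PM, Dec 23 1995 8:00 PM, Dec 24 1995 3:00 AM

Gaps: 7, 7, 7 hours — each event is 7 hours after the previous one.
Dec 23 1995 6:00 AM + 7 h = Dec 23 1995 1:00 PM.
Dec 23 1995 1:00 PM + 7 h = Dec 23 1995 8:00 PM.
Dec 23 1995 8:00 PM + 7 h = Dec 24 1995 3:00 AM.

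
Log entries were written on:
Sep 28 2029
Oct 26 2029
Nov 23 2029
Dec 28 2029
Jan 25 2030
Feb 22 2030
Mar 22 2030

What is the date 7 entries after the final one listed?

These are Fridays at 28- or 35-day spacing (28, 28, 35, 28, 28, 28).
The pattern: 4th Friday of the month.
4th Friday of April 2030: Apr 26 2030.
May 2030 — 4th Friday is May 24 2030.
4th Friday of June 2030: Jun 28 2030.
4th Friday of July 2030: Jul 26 2030.
4th Friday of August 2030: Aug 23 2030.
September 2030 — 4th Friday is Sep 27 2030.
4th Friday of October 2030: Oct 25 2030.

Oct 25 2030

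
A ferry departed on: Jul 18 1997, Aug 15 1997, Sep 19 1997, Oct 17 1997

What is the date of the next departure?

Nov 21 1997

These are Fridays at 28- or 35-day spacing (28, 35, 28).
The pattern: 3rd Friday of the month.
3rd Friday of November 1997: Nov 21 1997.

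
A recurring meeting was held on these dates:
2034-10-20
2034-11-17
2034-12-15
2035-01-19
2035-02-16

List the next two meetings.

Gaps: 28, 28, 35, 28 days — a mix of 28 and 35. Every date is a Friday.
Each is the 3rd Friday of its month.
3rd Friday of March 2035: 2035-03-16.
3rd Friday of April 2035: 2035-04-20.

2035-03-16, 2035-04-20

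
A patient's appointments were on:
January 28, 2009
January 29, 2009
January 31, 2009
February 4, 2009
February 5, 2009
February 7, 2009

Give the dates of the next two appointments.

February 11, 2009; February 12, 2009

Every event lands on a Wednesday or Thursday or Saturday (gaps cycle 1, 2, 4, 1, 2).
So the schedule is: every Wednesday, Thursday and Saturday.
Next Wednesday: February 11, 2009.
The following Thursday is February 12, 2009.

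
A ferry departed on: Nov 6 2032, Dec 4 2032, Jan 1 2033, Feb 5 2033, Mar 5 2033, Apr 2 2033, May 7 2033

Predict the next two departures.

All dates are Saturdays, 28, 28, 35, 28, 28, 35 days apart.
Specifically, the 1st Saturday of each month.
June 2033 — 1st Saturday is Jun 4 2033.
1st Saturday of July 2033: Jul 2 2033.

Jun 4 2033, Jul 2 2033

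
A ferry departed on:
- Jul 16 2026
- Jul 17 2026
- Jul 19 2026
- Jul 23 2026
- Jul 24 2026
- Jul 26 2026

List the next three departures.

Jul 30 2026, Jul 31 2026, Aug 2 2026

The gap pattern 1, 2, 4, 1, 2 repeats every 3 events.
These are the Thursdays, Fridays and Sundays of each week.
The following Thursday is Jul 30 2026.
The following Friday is Jul 31 2026.
The following Sunday is Aug 2 2026.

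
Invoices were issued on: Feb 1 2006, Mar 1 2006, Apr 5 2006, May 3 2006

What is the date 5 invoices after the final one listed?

Oct 4 2006

These are Wednesdays at 28- or 35-day spacing (28, 35, 28).
The pattern: 1st Wednesday of the month.
1st Wednesday of June 2006: Jun 7 2006.
July 2006 — 1st Wednesday is Jul 5 2006.
1st Wednesday of August 2006: Aug 2 2006.
1st Wednesday of September 2006: Sep 6 2006.
1st Wednesday of October 2006: Oct 4 2006.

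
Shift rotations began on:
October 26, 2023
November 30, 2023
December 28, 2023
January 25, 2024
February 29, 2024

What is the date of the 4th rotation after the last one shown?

These are Thursdays with 35, 28, 28, 35-day gaps.
Each is the final Thursday of its month — November 30, 2023 is past the 28th, so '4th Thursday' doesn't fit.
Last Thursday of March 2024: March 28, 2024.
Last Thursday of April 2024: April 25, 2024.
May 2024 ends with Thursday May 30, 2024.
June 2024 ends with Thursday June 27, 2024.

June 27, 2024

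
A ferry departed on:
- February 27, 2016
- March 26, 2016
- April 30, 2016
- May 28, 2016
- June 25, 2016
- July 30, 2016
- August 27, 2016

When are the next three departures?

September 24, 2016; October 29, 2016; November 26, 2016

These are Saturdays with 28, 35, 28, 28, 35, 28-day gaps.
Each is the final Saturday of its month — April 30, 2016 is past the 28th, so '4th Saturday' doesn't fit.
Last Saturday of September 2016: September 24, 2016.
October 2016 ends with Saturday October 29, 2016.
November 2016 ends with Saturday November 26, 2016.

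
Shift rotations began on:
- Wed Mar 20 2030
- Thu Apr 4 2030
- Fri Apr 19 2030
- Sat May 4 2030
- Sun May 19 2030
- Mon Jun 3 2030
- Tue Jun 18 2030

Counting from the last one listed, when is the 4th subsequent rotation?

Gaps between consecutive events: 15, 15, 15, 15, 15, 15 days — a constant 15-day interval.
Tue Jun 18 2030 + 15 days = Wed Jul 3 2030.
Wed Jul 3 2030 + 15 days = Thu Jul 18 2030.
Thu Jul 18 2030 + 15 days = Fri Aug 2 2030.
Fri Aug 2 2030 + 15 days = Sat Aug 17 2030.

Sat Aug 17 2030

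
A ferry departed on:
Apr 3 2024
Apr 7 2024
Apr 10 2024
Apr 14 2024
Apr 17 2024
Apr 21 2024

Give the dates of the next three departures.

Apr 24 2024, Apr 28 2024, May 1 2024

The gap pattern 4, 3, 4, 3, 4 repeats every 2 events.
These are the Wednesdays and Sundays of each week.
The following Wednesday is Apr 24 2024.
The following Sunday is Apr 28 2024.
Next Wednesday: May 1 2024.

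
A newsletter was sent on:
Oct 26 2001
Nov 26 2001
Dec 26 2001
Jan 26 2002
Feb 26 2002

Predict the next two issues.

Gaps: 31, 30, 31, 31 days — not constant. Every event is on the 26th of the month.
Pattern: the 26th of each month.
Next: March 2002 → Mar 26 2002.
Next: April 2002 → Apr 26 2002.

Mar 26 2002, Apr 26 2002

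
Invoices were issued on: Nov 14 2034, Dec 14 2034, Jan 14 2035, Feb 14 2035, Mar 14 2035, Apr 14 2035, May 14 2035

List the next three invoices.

Jun 14 2035, Jul 14 2035, Aug 14 2035

Each date is the 14th; the gaps (30, 31, 31, 28, 31, 30) track the month lengths.
The rule is the 14th of each month.
June 2035: Jun 14 2035.
Next: July 2035 → Jul 14 2035.
August 2035: Aug 14 2035.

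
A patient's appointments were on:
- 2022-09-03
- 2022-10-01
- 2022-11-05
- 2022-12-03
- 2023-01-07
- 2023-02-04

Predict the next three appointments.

Gaps: 28, 35, 28, 35, 28 days — a mix of 28 and 35. Every date is a Saturday.
Each is the 1st Saturday of its month.
1st Saturday of March 2023: 2023-03-04.
April 2023 — 1st Saturday is 2023-04-01.
May 2023 — 1st Saturday is 2023-05-06.

2023-03-04, 2023-04-01, 2023-05-06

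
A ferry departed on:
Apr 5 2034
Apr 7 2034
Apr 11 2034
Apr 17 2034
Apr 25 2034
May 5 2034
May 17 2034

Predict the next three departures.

May 31 2034, Jun 16 2034, Jul 4 2034

Gaps: 2, 4, 6, 8, 10, 12 days — each gap is 2 larger than the previous one.
Next gap: 14 days. May 17 2034 + 14 days = May 31 2034.
Next gap: 16 days. May 31 2034 + 16 days = Jun 16 2034.
Next gap: 18 days. Jun 16 2034 + 18 days = Jul 4 2034.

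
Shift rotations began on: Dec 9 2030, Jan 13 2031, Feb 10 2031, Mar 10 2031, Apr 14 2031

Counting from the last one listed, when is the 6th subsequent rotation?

These are Mondays at 28- or 35-day spacing (35, 28, 28, 35).
The pattern: 2nd Monday of the month.
May 2031 — 2nd Monday is May 12 2031.
2nd Monday of June 2031: Jun 9 2031.
July 2031 — 2nd Monday is Jul 14 2031.
2nd Monday of August 2031: Aug 11 2031.
September 2031 — 2nd Monday is Sep 8 2031.
October 2031 — 2nd Monday is Oct 13 2031.

Oct 13 2031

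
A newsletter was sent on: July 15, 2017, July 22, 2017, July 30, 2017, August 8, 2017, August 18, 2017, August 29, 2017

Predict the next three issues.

September 10, 2017; September 23, 2017; October 7, 2017

Intervals are 7, 8, 9, 10, 11 days — an arithmetic progression with common difference 1.
Next gap: 12 days. August 29, 2017 + 12 days = September 10, 2017.
Next gap: 13 days. September 10, 2017 + 13 days = September 23, 2017.
Next gap: 14 days. September 23, 2017 + 14 days = October 7, 2017.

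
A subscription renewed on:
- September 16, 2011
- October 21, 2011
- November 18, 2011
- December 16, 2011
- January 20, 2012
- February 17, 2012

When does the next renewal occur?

March 16, 2012

These are Fridays at 28- or 35-day spacing (35, 28, 28, 35, 28).
The pattern: 3rd Friday of the month.
3rd Friday of March 2012: March 16, 2012.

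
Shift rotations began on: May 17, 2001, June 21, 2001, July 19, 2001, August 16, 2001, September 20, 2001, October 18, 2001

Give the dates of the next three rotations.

These are Thursdays at 28- or 35-day spacing (35, 28, 28, 35, 28).
The pattern: 3rd Thursday of the month.
November 2001 — 3rd Thursday is November 15, 2001.
December 2001 — 3rd Thursday is December 20, 2001.
January 2002 — 3rd Thursday is January 17, 2002.

November 15, 2001; December 20, 2001; January 17, 2002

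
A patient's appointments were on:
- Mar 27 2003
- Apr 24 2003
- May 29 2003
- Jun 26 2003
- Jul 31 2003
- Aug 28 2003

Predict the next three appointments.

Sep 25 2003, Oct 30 2003, Nov 27 2003

These are Thursdays with 28, 35, 28, 35, 28-day gaps.
Each is the final Thursday of its month — May 29 2003 is past the 28th, so '4th Thursday' doesn't fit.
September 2003 ends with Thursday Sep 25 2003.
October 2003 ends with Thursday Oct 30 2003.
November 2003 ends with Thursday Nov 27 2003.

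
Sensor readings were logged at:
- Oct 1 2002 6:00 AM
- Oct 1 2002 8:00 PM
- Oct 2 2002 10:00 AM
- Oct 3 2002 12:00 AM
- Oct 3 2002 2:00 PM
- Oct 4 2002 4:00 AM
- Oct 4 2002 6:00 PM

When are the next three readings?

Oct 5 2002 8:00 AM, Oct 5 2002 10:00 PM, Oct 6 2002 12:00 PM

The interval is a steady 14 hours (14, 14, 14, 14, 14, 14).
Oct 4 2002 6:00 PM + 14 h = Oct 5 2002 8:00 AM.
Oct 5 2002 8:00 AM + 14 h = Oct 5 2002 10:00 PM.
Oct 5 2002 10:00 PM + 14 h = Oct 6 2002 12:00 PM.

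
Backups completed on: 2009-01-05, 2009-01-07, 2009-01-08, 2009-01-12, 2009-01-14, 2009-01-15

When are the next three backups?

2009-01-19, 2009-01-21, 2009-01-22

The gap pattern 2, 1, 4, 2, 1 repeats every 3 events.
These are the Mondays, Wednesdays and Thursdays of each week.
The following Monday is 2009-01-19.
The following Wednesday is 2009-01-21.
Next Thursday: 2009-01-22.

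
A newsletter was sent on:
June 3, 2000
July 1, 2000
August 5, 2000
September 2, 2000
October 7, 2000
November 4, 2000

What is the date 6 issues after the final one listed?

These are Saturdays at 28- or 35-day spacing (28, 35, 28, 35, 28).
The pattern: 1st Saturday of the month.
December 2000 — 1st Saturday is December 2, 2000.
January 2001 — 1st Saturday is January 6, 2001.
1st Saturday of February 2001: February 3, 2001.
March 2001 — 1st Saturday is March 3, 2001.
April 2001 — 1st Saturday is April 7, 2001.
1st Saturday of May 2001: May 5, 2001.

May 5, 2001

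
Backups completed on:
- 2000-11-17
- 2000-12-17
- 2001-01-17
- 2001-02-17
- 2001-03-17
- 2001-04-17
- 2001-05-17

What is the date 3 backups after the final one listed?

The day-of-month is always 17 (30, 31, 31, 28, 31, 30 days between events).
So this recurs on the 17th of each month.
June 2001: 2001-06-17.
Next: July 2001 → 2001-07-17.
Next: August 2001 → 2001-08-17.

2001-08-17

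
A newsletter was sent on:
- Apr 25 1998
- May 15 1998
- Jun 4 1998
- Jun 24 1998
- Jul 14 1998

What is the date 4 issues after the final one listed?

Oct 2 1998

Gaps between consecutive events: 20, 20, 20, 20 days — a constant 20-day interval.
Jul 14 1998 + 20 days = Aug 3 1998.
Aug 3 1998 + 20 days = Aug 23 1998.
Aug 23 1998 + 20 days = Sep 12 1998.
Sep 12 1998 + 20 days = Oct 2 1998.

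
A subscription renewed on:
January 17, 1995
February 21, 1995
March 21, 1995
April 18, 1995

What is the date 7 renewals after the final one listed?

November 21, 1995

These are Tuesdays at 28- or 35-day spacing (35, 28, 28).
The pattern: 3rd Tuesday of the month.
3rd Tuesday of May 1995: May 16, 1995.
3rd Tuesday of June 1995: June 20, 1995.
3rd Tuesday of July 1995: July 18, 1995.
August 1995 — 3rd Tuesday is August 15, 1995.
September 1995 — 3rd Tuesday is September 19, 1995.
October 1995 — 3rd Tuesday is October 17, 1995.
3rd Tuesday of November 1995: November 21, 1995.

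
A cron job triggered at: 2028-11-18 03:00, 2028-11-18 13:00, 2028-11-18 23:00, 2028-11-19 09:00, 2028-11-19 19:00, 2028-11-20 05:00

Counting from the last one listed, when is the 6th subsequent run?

2028-11-22 17:00

Gaps: 10, 10, 10, 10, 10 hours — each event is 10 hours after the previous one.
2028-11-20 05:00 + 10 h = 2028-11-20 15:00.
2028-11-20 15:00 + 10 h = 2028-11-21 01:00.
2028-11-21 01:00 + 10 h = 2028-11-21 11:00.
2028-11-21 11:00 + 10 h = 2028-11-21 21:00.
2028-11-21 21:00 + 10 h = 2028-11-22 07:00.
2028-11-22 07:00 + 10 h = 2028-11-22 17:00.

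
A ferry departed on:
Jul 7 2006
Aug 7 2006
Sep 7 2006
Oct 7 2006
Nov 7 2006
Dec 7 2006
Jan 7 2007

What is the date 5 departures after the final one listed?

Jun 7 2007

Gaps: 31, 31, 30, 31, 30, 31 days — not constant. Every event is on the 7th of the month.
Pattern: the 7th of each month.
February 2007: Feb 7 2007.
Next: March 2007 → Mar 7 2007.
April 2007: Apr 7 2007.
Next: May 2007 → May 7 2007.
June 2007: Jun 7 2007.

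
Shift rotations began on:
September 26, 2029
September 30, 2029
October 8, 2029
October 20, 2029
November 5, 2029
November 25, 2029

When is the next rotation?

Gaps: 4, 8, 12, 16, 20 days — each gap is 4 larger than the previous one.
Next gap: 24 days. November 25, 2029 + 24 days = December 19, 2029.

December 19, 2029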